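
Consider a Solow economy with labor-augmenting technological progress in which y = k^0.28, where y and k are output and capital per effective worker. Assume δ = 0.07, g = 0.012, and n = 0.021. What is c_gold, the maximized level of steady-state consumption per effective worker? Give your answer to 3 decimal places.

Break-even investment rate: n + g + δ = 0.021 + 0.012 + 0.07 = 0.103.
Setting f'(k) = n+g+δ gives 0.28·k^(0.28−1) = 0.103, hence k_gold = (0.28/0.103)^(1/0.72) ≈ 4.0107.
y_gold = 4.0107^0.28 ≈ 1.4754.
c_gold = y_gold − (n+g+δ)·k_gold = 1.4754 − 0.103·4.0107 ≈ 1.0623.

c_gold ≈ 1.062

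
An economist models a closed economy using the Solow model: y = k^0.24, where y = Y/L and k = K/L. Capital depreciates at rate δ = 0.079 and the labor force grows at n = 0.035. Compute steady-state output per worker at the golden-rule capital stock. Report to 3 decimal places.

n + δ = 0.035 + 0.079 = 0.114.
At the golden rule the marginal product of capital equals n+δ: 0.24·k^(0.24−1) = 0.114. Solving, k_gold = (0.24/0.114)^(1/0.76) ≈ 2.6632.
Output: y_gold = k_gold^0.24 = 2.6632^0.24 ≈ 1.2650.

y_gold ≈ 1.265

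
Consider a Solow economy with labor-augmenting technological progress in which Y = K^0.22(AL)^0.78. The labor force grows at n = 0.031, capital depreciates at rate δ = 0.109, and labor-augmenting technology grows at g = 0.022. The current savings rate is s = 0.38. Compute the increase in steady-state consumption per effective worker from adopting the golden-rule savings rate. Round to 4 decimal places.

Δc ≈ 0.0618

Capital per effective worker breaks even when investment replaces (n + g + δ)·k; here n + g + δ = 0.162.
Current steady state (s = 0.38): k* = (0.38/0.162)^(1/0.78) ≈ 2.9833, y* = 2.9833^0.22 ≈ 1.2718, c* = (1−0.38)·1.2718 ≈ 0.7885.
Maximizing c = f(k) − (n+g+δ)·k gives f'(k) = n+g+δ, i.e. 0.22·k^(0.22−1) = 0.162, so k_gold = (0.22/0.162)^(1/0.78) ≈ 1.4805.
y_gold = 1.4805^0.22 ≈ 1.0902, c_gold = y_gold − 0.162·k_gold ≈ 0.8503.
Gain: Δc = 0.8503 − 0.7885 ≈ 0.0618.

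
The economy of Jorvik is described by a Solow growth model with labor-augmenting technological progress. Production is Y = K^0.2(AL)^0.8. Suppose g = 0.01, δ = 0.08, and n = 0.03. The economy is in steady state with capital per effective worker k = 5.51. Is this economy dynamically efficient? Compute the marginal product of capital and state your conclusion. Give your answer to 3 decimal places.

dynamically inefficient; MPK ≈ 0.051

The effective depreciation rate is n + g + δ = 0.03 + 0.01 + 0.08 = 0.12.
MPK = 0.2·k^(0.2−1) = 0.2·5.51^(-0.8) ≈ 0.0511.
MPK < 0.12, so the economy is dynamically inefficient (over-saving).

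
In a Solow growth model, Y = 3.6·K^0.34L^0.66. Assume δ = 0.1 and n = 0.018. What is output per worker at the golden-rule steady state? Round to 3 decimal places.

y_gold ≈ 12.013

Break-even investment rate: n + δ = 0.018 + 0.1 = 0.118.
Golden rule sets MPK = n+δ: 0.34·3.6·k^(0.34−1) = 0.118, so k_gold = (0.34·3.6/0.118)^(1/0.66) ≈ 34.6132.
Output: y_gold = 3.6·k_gold^0.34 = 3.6·34.6132^0.34 ≈ 12.0128.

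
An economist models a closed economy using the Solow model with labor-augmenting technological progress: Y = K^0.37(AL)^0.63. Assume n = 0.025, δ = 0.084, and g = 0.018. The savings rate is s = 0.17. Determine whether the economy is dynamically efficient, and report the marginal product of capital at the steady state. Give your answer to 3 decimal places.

dynamically efficient; MPK ≈ 0.276

Capital per effective worker breaks even when investment replaces (n + g + δ)·k; here n + g + δ = 0.127.
Steady-state k*: s·k^0.37 = 0.127·k gives k* = (0.17/0.127)^(1/0.63) ≈ 1.5886.
MPK = 0.37·1.5886^(-0.63) ≈ 0.2764.
MPK > n+g+δ = 0.127, so the economy is dynamically efficient (under-saving).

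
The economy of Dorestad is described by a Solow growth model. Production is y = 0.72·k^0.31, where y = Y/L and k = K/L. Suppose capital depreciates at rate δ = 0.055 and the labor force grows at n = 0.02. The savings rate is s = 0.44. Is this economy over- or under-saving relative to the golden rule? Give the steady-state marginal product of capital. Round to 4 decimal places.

Capital per worker breaks even when investment replaces (n + δ)·k; here n + δ = 0.075.
Steady-state k*: s·A·k^0.31 = 0.075·k gives k* = (0.44·0.72/0.075)^(1/0.69) ≈ 8.0695.
MPK = 0.31·0.72·8.0695^(-0.69) ≈ 0.0528.
MPK < n+δ = 0.075, so the economy is dynamically inefficient (over-saving).

over-saving; MPK ≈ 0.0528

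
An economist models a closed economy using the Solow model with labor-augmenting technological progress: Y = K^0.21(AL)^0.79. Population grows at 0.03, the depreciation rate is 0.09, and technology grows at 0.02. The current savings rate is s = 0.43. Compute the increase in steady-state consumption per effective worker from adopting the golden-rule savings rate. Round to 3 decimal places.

Δc ≈ 0.112

Break-even investment rate: n + g + δ = 0.03 + 0.02 + 0.09 = 0.14.
Current steady state (s = 0.43): k* = (0.43/0.14)^(1/0.79) ≈ 4.1389, y* = 4.1389^0.21 ≈ 1.3476, c* = (1−0.43)·1.3476 ≈ 0.7681.
Maximizing c = f(k) − (n+g+δ)·k gives f'(k) = n+g+δ, i.e. 0.21·k^(0.21−1) = 0.14, so k_gold = (0.21/0.14)^(1/0.79) ≈ 1.6707.
y_gold = 1.6707^0.21 ≈ 1.1138, c_gold = y_gold − 0.14·k_gold ≈ 0.8799.
Gain: Δc = 0.8799 − 0.7681 ≈ 0.1118.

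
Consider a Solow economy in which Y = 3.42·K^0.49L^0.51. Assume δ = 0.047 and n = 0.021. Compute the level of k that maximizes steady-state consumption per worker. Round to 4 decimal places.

k_gold ≈ 535.6111

The effective depreciation rate is n + δ = 0.021 + 0.047 = 0.068.
At the golden rule the marginal product of capital equals n+δ: 0.49·3.42·k^(0.49−1) = 0.068. Solving, k_gold = (0.49·3.42/0.068)^(1/0.51) ≈ 535.6111.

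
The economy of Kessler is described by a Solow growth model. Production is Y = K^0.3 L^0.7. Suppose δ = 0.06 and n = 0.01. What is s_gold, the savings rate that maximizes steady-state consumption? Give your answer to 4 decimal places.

Break-even investment rate: n + δ = 0.01 + 0.06 = 0.07.
At the golden rule MPK = n+δ, and in any Cobb-Douglas steady state s = (n+δ)·k/y = MPK·k/y = capital's share 0.3.

s_gold = 0.3000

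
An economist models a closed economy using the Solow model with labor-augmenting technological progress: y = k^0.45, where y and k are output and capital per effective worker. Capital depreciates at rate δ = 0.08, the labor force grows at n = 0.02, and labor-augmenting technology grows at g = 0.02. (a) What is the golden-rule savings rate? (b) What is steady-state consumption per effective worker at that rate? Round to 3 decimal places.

n + g + δ = 0.02 + 0.02 + 0.08 = 0.12.
For Cobb-Douglas, s_gold equals capital's share: s_gold = 0.45.
Setting f'(k) = n+g+δ gives 0.45·k^(0.45−1) = 0.12, hence k_gold = (0.45/0.12)^(1/0.55) ≈ 11.0584.
y_gold = 11.0584^0.45 ≈ 2.9489; c_gold = (1−0.45)·y_gold ≈ 1.6219.

(a) s_gold = 0.450; (b) c_gold ≈ 1.622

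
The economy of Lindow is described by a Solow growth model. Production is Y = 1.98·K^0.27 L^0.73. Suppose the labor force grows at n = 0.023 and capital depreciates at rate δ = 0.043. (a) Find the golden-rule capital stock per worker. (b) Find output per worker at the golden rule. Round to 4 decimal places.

Capital per worker breaks even when investment replaces (n + δ)·k; here n + δ = 0.066.
Setting f'(k) = n+δ gives 0.27·1.98·k^(0.27−1) = 0.066, hence k_gold = (0.27·1.98/0.066)^(1/0.73) ≈ 17.5590.
y_gold = 1.98·17.5590^0.27 ≈ 4.2922.

(a) k_gold ≈ 17.5590; (b) y_gold ≈ 4.2922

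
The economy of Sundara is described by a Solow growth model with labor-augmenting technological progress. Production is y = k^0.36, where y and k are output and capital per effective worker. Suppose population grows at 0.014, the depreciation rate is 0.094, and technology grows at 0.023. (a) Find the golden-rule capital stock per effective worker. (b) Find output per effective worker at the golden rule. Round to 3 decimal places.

(a) k_gold ≈ 4.853; (b) y_gold ≈ 1.766

Break-even investment rate: n + g + δ = 0.014 + 0.023 + 0.094 = 0.131.
At the golden rule the marginal product of capital equals n+g+δ: 0.36·k^(0.36−1) = 0.131. Solving, k_gold = (0.36/0.131)^(1/0.64) ≈ 4.8527.
y_gold = 4.8527^0.36 ≈ 1.7659.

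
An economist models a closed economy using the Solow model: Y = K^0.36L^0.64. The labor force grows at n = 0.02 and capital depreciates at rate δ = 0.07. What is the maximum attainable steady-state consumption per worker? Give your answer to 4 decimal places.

c_gold ≈ 1.3958

n + δ = 0.02 + 0.07 = 0.09.
Setting f'(k) = n+δ gives 0.36·k^(0.36−1) = 0.09, hence k_gold = (0.36/0.09)^(1/0.64) ≈ 8.7241.
y_gold = 8.7241^0.36 ≈ 2.1810.
c_gold = y_gold − (n+δ)·k_gold = 2.1810 − 0.09·8.7241 ≈ 1.3958.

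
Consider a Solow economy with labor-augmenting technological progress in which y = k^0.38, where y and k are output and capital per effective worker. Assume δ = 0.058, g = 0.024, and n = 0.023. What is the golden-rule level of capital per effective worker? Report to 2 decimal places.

k_gold ≈ 7.96

The effective depreciation rate is n + g + δ = 0.023 + 0.024 + 0.058 = 0.105.
At the golden rule the marginal product of capital equals n+g+δ: 0.38·k^(0.38−1) = 0.105. Solving, k_gold = (0.38/0.105)^(1/0.62) ≈ 7.9608.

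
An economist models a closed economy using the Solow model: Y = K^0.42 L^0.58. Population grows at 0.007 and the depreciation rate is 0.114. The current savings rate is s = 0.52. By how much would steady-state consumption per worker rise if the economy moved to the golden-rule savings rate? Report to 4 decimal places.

Capital per worker breaks even when investment replaces (n + δ)·k; here n + δ = 0.121.
Current steady state (s = 0.52): k* = (0.52/0.121)^(1/0.58) ≈ 12.3525, y* = 12.3525^0.42 ≈ 2.8743, c* = (1−0.52)·2.8743 ≈ 1.3797.
Setting f'(k) = n+δ gives 0.42·k^(0.42−1) = 0.121, hence k_gold = (0.42/0.121)^(1/0.58) ≈ 8.5474.
y_gold = 8.5474^0.42 ≈ 2.4625, c_gold = y_gold − 0.121·k_gold ≈ 1.4282.
Gain: Δc = 1.4282 − 1.3797 ≈ 0.0486.

Δc ≈ 0.0486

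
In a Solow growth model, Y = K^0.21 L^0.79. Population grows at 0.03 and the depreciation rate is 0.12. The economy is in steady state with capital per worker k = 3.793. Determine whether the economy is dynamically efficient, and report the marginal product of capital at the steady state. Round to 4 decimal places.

dynamically inefficient; MPK ≈ 0.0733

Break-even investment rate: n + δ = 0.03 + 0.12 = 0.15.
MPK = 0.21·k^(0.21−1) = 0.21·3.793^(-0.79) ≈ 0.0733.
MPK < 0.15, so the economy is dynamically inefficient (over-saving).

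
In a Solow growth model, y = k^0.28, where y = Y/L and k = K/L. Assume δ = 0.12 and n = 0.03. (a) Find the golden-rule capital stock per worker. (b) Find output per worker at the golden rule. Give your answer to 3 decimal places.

Capital per worker breaks even when investment replaces (n + δ)·k; here n + δ = 0.15.
Setting f'(k) = n+δ gives 0.28·k^(0.28−1) = 0.15, hence k_gold = (0.28/0.15)^(1/0.72) ≈ 2.3795.
y_gold = 2.3795^0.28 ≈ 1.2747.

(a) k_gold ≈ 2.379; (b) y_gold ≈ 1.275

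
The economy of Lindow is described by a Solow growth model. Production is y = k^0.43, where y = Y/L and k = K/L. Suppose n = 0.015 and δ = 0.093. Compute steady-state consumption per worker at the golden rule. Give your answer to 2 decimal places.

c_gold ≈ 1.62

n + δ = 0.015 + 0.093 = 0.108.
Golden rule sets MPK = n+δ: 0.43·k^(0.43−1) = 0.108, so k_gold = (0.43/0.108)^(1/0.57) ≈ 11.2904.
y_gold = 11.2904^0.43 ≈ 2.8357.
c_gold = y_gold − (n+δ)·k_gold = 2.8357 − 0.108·11.2904 ≈ 1.6164.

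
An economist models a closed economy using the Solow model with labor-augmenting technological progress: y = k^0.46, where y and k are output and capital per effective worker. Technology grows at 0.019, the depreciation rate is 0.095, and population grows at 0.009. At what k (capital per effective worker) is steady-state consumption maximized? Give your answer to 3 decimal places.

Capital per effective worker breaks even when investment replaces (n + g + δ)·k; here n + g + δ = 0.123.
Maximizing c = f(k) − (n+g+δ)·k gives f'(k) = n+g+δ, i.e. 0.46·k^(0.46−1) = 0.123, so k_gold = (0.46/0.123)^(1/0.54) ≈ 11.5037.

k_gold ≈ 11.504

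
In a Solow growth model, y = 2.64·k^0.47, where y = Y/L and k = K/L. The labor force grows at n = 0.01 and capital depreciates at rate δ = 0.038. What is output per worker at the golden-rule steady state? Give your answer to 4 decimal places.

y_gold ≈ 47.2241

n + δ = 0.01 + 0.038 = 0.048.
Setting f'(k) = n+δ gives 0.47·2.64·k^(0.47−1) = 0.048, hence k_gold = (0.47·2.64/0.048)^(1/0.53) ≈ 462.4022.
Output: y_gold = 2.64·k_gold^0.47 = 2.64·462.4022^0.47 ≈ 47.2241.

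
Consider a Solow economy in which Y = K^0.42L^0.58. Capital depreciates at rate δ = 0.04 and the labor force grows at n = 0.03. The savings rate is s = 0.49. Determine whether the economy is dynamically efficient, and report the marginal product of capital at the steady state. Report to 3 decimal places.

Capital per worker breaks even when investment replaces (n + δ)·k; here n + δ = 0.07.
Steady-state k*: s·k^0.42 = 0.07·k gives k* = (0.49/0.07)^(1/0.58) ≈ 28.6461.
MPK = 0.42·28.6461^(-0.58) ≈ 0.0600.
MPK < n+δ = 0.07, so the economy is dynamically inefficient (over-saving).

dynamically inefficient; MPK ≈ 0.060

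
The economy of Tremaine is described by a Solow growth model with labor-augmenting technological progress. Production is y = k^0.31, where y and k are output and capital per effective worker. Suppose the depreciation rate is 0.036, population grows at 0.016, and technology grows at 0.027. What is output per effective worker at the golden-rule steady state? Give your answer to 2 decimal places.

n + g + δ = 0.016 + 0.027 + 0.036 = 0.079.
At the golden rule the marginal product of capital equals n+g+δ: 0.31·k^(0.31−1) = 0.079. Solving, k_gold = (0.31/0.079)^(1/0.69) ≈ 7.2525.
Output: y_gold = k_gold^0.31 = 7.2525^0.31 ≈ 1.8482.

y_gold ≈ 1.85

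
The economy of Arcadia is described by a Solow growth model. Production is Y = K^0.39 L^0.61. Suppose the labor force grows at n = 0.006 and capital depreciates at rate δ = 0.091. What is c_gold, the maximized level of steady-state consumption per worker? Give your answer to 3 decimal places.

The effective depreciation rate is n + δ = 0.006 + 0.091 = 0.097.
Maximizing c = f(k) − (n+δ)·k gives f'(k) = n+δ, i.e. 0.39·k^(0.39−1) = 0.097, so k_gold = (0.39/0.097)^(1/0.61) ≈ 9.7869.
y_gold = 9.7869^0.39 ≈ 2.4342.
c_gold = y_gold − (n+δ)·k_gold = 2.4342 − 0.097·9.7869 ≈ 1.4848.

c_gold ≈ 1.485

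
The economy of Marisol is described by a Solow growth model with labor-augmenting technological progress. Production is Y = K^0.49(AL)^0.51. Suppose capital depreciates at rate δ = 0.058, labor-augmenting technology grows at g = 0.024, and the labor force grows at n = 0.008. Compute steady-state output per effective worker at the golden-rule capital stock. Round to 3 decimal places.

The effective depreciation rate is n + g + δ = 0.008 + 0.024 + 0.058 = 0.09.
At the golden rule the marginal product of capital equals n+g+δ: 0.49·k^(0.49−1) = 0.09. Solving, k_gold = (0.49/0.09)^(1/0.51) ≈ 27.7362.
Output: y_gold = k_gold^0.49 = 27.7362^0.49 ≈ 5.0944.

y_gold ≈ 5.094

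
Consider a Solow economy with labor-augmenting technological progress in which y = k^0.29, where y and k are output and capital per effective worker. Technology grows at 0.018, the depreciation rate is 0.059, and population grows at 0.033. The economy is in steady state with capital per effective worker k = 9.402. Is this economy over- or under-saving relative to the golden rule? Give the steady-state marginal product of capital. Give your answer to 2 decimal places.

over-saving; MPK ≈ 0.06

Capital per effective worker breaks even when investment replaces (n + g + δ)·k; here n + g + δ = 0.11.
MPK = 0.29·k^(0.29−1) = 0.29·9.402^(-0.71) ≈ 0.0591.
MPK < 0.11, so the economy is dynamically inefficient (over-saving).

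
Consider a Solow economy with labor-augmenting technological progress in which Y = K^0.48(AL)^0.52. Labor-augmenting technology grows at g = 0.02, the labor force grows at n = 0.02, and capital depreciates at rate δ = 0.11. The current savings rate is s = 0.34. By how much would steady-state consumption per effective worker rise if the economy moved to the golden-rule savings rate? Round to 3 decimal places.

The effective depreciation rate is n + g + δ = 0.02 + 0.02 + 0.11 = 0.15.
Current steady state (s = 0.34): k* = (0.34/0.15)^(1/0.52) ≈ 4.8243, y* = 4.8243^0.48 ≈ 2.1284, c* = (1−0.34)·2.1284 ≈ 1.4047.
At the golden rule the marginal product of capital equals n+g+δ: 0.48·k^(0.48−1) = 0.15. Solving, k_gold = (0.48/0.15)^(1/0.52) ≈ 9.3636.
y_gold = 9.3636^0.48 ≈ 2.9261, c_gold = y_gold − 0.15·k_gold ≈ 1.5216.
Gain: Δc = 1.5216 − 1.4047 ≈ 0.1168.

Δc ≈ 0.117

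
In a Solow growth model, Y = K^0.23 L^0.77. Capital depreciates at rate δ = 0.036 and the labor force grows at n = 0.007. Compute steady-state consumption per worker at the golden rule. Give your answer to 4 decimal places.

c_gold ≈ 1.2706

n + δ = 0.007 + 0.036 = 0.043.
Maximizing c = f(k) − (n+δ)·k gives f'(k) = n+δ, i.e. 0.23·k^(0.23−1) = 0.043, so k_gold = (0.23/0.043)^(1/0.77) ≈ 8.8266.
y_gold = 8.8266^0.23 ≈ 1.6502.
c_gold = y_gold − (n+δ)·k_gold = 1.6502 − 0.043·8.8266 ≈ 1.2706.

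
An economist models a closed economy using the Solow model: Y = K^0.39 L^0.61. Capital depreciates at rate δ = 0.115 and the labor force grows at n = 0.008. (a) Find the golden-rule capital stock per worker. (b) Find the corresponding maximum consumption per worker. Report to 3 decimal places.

(a) k_gold ≈ 6.631; (b) c_gold ≈ 1.276

Capital per worker breaks even when investment replaces (n + δ)·k; here n + δ = 0.123.
Setting f'(k) = n+δ gives 0.39·k^(0.39−1) = 0.123, hence k_gold = (0.39/0.123)^(1/0.61) ≈ 6.6309.
y_gold = 6.6309^0.39 ≈ 2.0913; c_gold = y_gold − 0.123·k_gold ≈ 1.2757.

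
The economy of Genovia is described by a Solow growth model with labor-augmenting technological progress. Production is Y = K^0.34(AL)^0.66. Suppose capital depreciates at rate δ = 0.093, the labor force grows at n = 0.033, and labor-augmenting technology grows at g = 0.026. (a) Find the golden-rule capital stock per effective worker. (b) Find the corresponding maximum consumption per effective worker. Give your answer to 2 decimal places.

(a) k_gold ≈ 3.39; (b) c_gold ≈ 1.00

Break-even investment rate: n + g + δ = 0.033 + 0.026 + 0.093 = 0.152.
Golden rule sets MPK = n+g+δ: 0.34·k^(0.34−1) = 0.152, so k_gold = (0.34/0.152)^(1/0.66) ≈ 3.3865.
y_gold = 3.3865^0.34 ≈ 1.5140; c_gold = y_gold − 0.152·k_gold ≈ 0.9992.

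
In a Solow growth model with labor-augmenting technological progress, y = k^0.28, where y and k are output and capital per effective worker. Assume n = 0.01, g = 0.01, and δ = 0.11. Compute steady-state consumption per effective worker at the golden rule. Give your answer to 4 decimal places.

Capital per effective worker breaks even when investment replaces (n + g + δ)·k; here n + g + δ = 0.13.
Golden rule sets MPK = n+g+δ: 0.28·k^(0.28−1) = 0.13, so k_gold = (0.28/0.13)^(1/0.72) ≈ 2.9027.
y_gold = 2.9027^0.28 ≈ 1.3477.
c_gold = y_gold − (n+g+δ)·k_gold = 1.3477 − 0.13·2.9027 ≈ 0.9703.

c_gold ≈ 0.9703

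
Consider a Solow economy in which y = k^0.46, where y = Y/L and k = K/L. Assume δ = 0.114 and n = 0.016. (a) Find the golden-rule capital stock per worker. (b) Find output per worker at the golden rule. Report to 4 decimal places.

Break-even investment rate: n + δ = 0.016 + 0.114 = 0.13.
Setting f'(k) = n+δ gives 0.46·k^(0.46−1) = 0.13, hence k_gold = (0.46/0.13)^(1/0.54) ≈ 10.3830.
y_gold = 10.3830^0.46 ≈ 2.9343.

(a) k_gold ≈ 10.3830; (b) y_gold ≈ 2.9343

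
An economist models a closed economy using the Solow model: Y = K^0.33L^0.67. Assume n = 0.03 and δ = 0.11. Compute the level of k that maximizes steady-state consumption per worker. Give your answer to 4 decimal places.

k_gold ≈ 3.5958

n + δ = 0.03 + 0.11 = 0.14.
Golden rule sets MPK = n+δ: 0.33·k^(0.33−1) = 0.14, so k_gold = (0.33/0.14)^(1/0.67) ≈ 3.5958.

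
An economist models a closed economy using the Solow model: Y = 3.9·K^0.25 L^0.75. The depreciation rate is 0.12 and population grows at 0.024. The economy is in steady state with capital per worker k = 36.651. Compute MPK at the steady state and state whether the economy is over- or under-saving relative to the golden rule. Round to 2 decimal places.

over-saving; MPK ≈ 0.07

Break-even investment rate: n + δ = 0.024 + 0.12 = 0.144.
MPK = 0.25·3.9·k^(0.25−1) = 0.25·3.9·36.651^(-0.75) ≈ 0.0655.
MPK < 0.144, so the economy is dynamically inefficient (over-saving).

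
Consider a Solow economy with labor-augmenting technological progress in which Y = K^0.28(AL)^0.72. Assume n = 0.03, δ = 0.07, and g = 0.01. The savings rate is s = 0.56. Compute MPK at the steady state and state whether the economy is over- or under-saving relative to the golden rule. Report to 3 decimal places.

Break-even investment rate: n + g + δ = 0.03 + 0.01 + 0.07 = 0.11.
Steady-state k*: s·k^0.28 = 0.11·k gives k* = (0.56/0.11)^(1/0.72) ≈ 9.5865.
MPK = 0.28·9.5865^(-0.72) ≈ 0.0550.
MPK < n+g+δ = 0.11, so the economy is dynamically inefficient (over-saving).

over-saving; MPK ≈ 0.055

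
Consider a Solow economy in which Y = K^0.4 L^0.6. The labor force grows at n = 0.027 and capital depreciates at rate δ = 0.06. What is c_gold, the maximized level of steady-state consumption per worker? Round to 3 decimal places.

c_gold ≈ 1.659

The effective depreciation rate is n + δ = 0.027 + 0.06 = 0.087.
Setting f'(k) = n+δ gives 0.4·k^(0.4−1) = 0.087, hence k_gold = (0.4/0.087)^(1/0.6) ≈ 12.7126.
y_gold = 12.7126^0.4 ≈ 2.7650.
c_gold = y_gold − (n+δ)·k_gold = 2.7650 − 0.087·12.7126 ≈ 1.6590.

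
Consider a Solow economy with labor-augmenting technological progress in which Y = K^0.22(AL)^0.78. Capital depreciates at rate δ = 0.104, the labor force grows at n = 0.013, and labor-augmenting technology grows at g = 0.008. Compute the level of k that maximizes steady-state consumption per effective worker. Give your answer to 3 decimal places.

k_gold ≈ 2.064

Break-even investment rate: n + g + δ = 0.013 + 0.008 + 0.104 = 0.125.
At the golden rule the marginal product of capital equals n+g+δ: 0.22·k^(0.22−1) = 0.125. Solving, k_gold = (0.22/0.125)^(1/0.78) ≈ 2.0642.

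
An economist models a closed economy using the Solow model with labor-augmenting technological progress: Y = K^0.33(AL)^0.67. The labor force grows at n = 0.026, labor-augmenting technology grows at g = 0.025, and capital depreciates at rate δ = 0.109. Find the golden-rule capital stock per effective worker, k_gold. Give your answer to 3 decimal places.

Break-even investment rate: n + g + δ = 0.026 + 0.025 + 0.109 = 0.16.
Golden rule sets MPK = n+g+δ: 0.33·k^(0.33−1) = 0.16, so k_gold = (0.33/0.16)^(1/0.67) ≈ 2.9461.

k_gold ≈ 2.946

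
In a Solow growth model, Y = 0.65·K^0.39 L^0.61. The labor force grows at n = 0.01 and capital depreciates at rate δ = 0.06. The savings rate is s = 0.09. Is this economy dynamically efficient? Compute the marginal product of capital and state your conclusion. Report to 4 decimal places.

Capital per worker breaks even when investment replaces (n + δ)·k; here n + δ = 0.07.
Steady-state k*: s·A·k^0.39 = 0.07·k gives k* = (0.09·0.65/0.07)^(1/0.61) ≈ 0.7451.
MPK = 0.39·0.65·0.7451^(-0.61) ≈ 0.3033.
MPK > n+δ = 0.07, so the economy is dynamically efficient (under-saving).

dynamically efficient; MPK ≈ 0.3033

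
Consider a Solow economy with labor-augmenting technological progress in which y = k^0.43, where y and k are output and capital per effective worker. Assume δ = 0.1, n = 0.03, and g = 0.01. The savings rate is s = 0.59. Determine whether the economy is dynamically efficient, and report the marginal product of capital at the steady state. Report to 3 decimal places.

dynamically inefficient; MPK ≈ 0.102

Capital per effective worker breaks even when investment replaces (n + g + δ)·k; here n + g + δ = 0.14.
Steady-state k*: s·k^0.43 = 0.14·k gives k* = (0.59/0.14)^(1/0.57) ≈ 12.4740.
MPK = 0.43·12.4740^(-0.57) ≈ 0.1020.
MPK < n+g+δ = 0.14, so the economy is dynamically inefficient (over-saving).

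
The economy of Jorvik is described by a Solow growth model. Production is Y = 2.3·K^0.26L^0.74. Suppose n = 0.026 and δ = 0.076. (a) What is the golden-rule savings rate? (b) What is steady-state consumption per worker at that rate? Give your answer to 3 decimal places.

(a) s_gold = 0.260; (b) c_gold ≈ 3.168

The effective depreciation rate is n + δ = 0.026 + 0.076 = 0.102.
For Cobb-Douglas, s_gold equals capital's share: s_gold = 0.26.
Setting f'(k) = n+δ gives 0.26·2.3·k^(0.26−1) = 0.102, hence k_gold = (0.26·2.3/0.102)^(1/0.74) ≈ 10.9138.
y_gold = 2.3·10.9138^0.26 ≈ 4.2816; c_gold = (1−0.26)·y_gold ≈ 3.1683.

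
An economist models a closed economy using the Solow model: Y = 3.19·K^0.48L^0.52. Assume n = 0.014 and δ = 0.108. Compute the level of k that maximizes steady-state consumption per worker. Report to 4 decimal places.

k_gold ≈ 129.6674

Capital per worker breaks even when investment replaces (n + δ)·k; here n + δ = 0.122.
At the golden rule the marginal product of capital equals n+δ: 0.48·3.19·k^(0.48−1) = 0.122. Solving, k_gold = (0.48·3.19/0.122)^(1/0.52) ≈ 129.6674.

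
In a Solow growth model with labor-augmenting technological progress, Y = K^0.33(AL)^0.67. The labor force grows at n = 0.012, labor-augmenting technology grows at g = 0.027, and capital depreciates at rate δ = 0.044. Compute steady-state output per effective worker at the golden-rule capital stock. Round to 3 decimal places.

Break-even investment rate: n + g + δ = 0.012 + 0.027 + 0.044 = 0.083.
At the golden rule the marginal product of capital equals n+g+δ: 0.33·k^(0.33−1) = 0.083. Solving, k_gold = (0.33/0.083)^(1/0.67) ≈ 7.8466.
Output: y_gold = k_gold^0.33 = 7.8466^0.33 ≈ 1.9735.

y_gold ≈ 1.974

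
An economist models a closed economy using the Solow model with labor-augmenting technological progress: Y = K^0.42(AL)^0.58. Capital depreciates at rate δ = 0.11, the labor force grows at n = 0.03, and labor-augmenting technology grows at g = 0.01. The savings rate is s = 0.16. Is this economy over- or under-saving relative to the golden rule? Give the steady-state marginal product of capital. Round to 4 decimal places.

under-saving; MPK ≈ 0.3937

n + g + δ = 0.03 + 0.01 + 0.11 = 0.15.
Steady-state k*: s·k^0.42 = 0.15·k gives k* = (0.16/0.15)^(1/0.58) ≈ 1.1177.
MPK = 0.42·1.1177^(-0.58) ≈ 0.3937.
MPK > n+g+δ = 0.15, so the economy is dynamically efficient (under-saving).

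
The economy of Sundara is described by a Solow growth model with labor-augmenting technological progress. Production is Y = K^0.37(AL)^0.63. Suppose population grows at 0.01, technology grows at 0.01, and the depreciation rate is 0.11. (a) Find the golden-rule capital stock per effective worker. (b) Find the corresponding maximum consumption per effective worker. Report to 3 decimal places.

The effective depreciation rate is n + g + δ = 0.01 + 0.01 + 0.11 = 0.13.
At the golden rule the marginal product of capital equals n+g+δ: 0.37·k^(0.37−1) = 0.13. Solving, k_gold = (0.37/0.13)^(1/0.63) ≈ 5.2607.
y_gold = 5.2607^0.37 ≈ 1.8484; c_gold = y_gold − 0.13·k_gold ≈ 1.1645.

(a) k_gold ≈ 5.261; (b) c_gold ≈ 1.164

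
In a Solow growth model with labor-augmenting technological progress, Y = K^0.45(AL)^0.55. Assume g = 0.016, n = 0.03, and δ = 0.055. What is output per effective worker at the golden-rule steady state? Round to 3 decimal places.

The effective depreciation rate is n + g + δ = 0.03 + 0.016 + 0.055 = 0.101.
At the golden rule the marginal product of capital equals n+g+δ: 0.45·k^(0.45−1) = 0.101. Solving, k_gold = (0.45/0.101)^(1/0.55) ≈ 15.1287.
Output: y_gold = k_gold^0.45 = 15.1287^0.45 ≈ 3.3956.

y_gold ≈ 3.396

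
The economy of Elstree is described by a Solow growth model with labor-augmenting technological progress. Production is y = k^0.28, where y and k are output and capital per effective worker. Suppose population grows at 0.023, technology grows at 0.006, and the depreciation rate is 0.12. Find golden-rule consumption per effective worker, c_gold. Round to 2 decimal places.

c_gold ≈ 0.92

Capital per effective worker breaks even when investment replaces (n + g + δ)·k; here n + g + δ = 0.149.
Maximizing c = f(k) − (n+g+δ)·k gives f'(k) = n+g+δ, i.e. 0.28·k^(0.28−1) = 0.149, so k_gold = (0.28/0.149)^(1/0.72) ≈ 2.4017.
y_gold = 2.4017^0.28 ≈ 1.2780.
c_gold = y_gold − (n+g+δ)·k_gold = 1.2780 − 0.149·2.4017 ≈ 0.9202.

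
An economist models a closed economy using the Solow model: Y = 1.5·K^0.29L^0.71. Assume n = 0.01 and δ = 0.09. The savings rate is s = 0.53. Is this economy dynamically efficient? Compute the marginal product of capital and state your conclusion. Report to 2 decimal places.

Break-even investment rate: n + δ = 0.01 + 0.09 = 0.1.
Steady-state k*: s·A·k^0.29 = 0.1·k gives k* = (0.53·1.5/0.1)^(1/0.71) ≈ 18.5406.
MPK = 0.29·1.5·18.5406^(-0.71) ≈ 0.0547.
MPK < n+δ = 0.1, so the economy is dynamically inefficient (over-saving).

dynamically inefficient; MPK ≈ 0.05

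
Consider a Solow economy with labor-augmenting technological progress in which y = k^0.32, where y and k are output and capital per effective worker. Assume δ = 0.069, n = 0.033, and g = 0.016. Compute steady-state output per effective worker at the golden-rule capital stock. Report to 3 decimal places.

Capital per effective worker breaks even when investment replaces (n + g + δ)·k; here n + g + δ = 0.118.
Maximizing c = f(k) − (n+g+δ)·k gives f'(k) = n+g+δ, i.e. 0.32·k^(0.32−1) = 0.118, so k_gold = (0.32/0.118)^(1/0.68) ≈ 4.3367.
Output: y_gold = k_gold^0.32 = 4.3367^0.32 ≈ 1.5992.

y_gold ≈ 1.599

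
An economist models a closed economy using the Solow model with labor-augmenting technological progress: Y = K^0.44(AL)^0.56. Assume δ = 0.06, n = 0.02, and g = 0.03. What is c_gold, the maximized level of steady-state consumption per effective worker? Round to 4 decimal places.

c_gold ≈ 1.6643

Capital per effective worker breaks even when investment replaces (n + g + δ)·k; here n + g + δ = 0.11.
Setting f'(k) = n+g+δ gives 0.44·k^(0.44−1) = 0.11, hence k_gold = (0.44/0.11)^(1/0.56) ≈ 11.8880.
y_gold = 11.8880^0.44 ≈ 2.9720.
c_gold = y_gold − (n+g+δ)·k_gold = 2.9720 − 0.11·11.8880 ≈ 1.6643.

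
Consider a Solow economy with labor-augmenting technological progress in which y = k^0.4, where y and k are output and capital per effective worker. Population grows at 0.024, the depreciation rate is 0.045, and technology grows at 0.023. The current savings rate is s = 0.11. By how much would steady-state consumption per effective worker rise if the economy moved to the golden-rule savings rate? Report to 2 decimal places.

n + g + δ = 0.024 + 0.023 + 0.045 = 0.092.
Current steady state (s = 0.11): k* = (0.11/0.092)^(1/0.6) ≈ 1.3469, y* = 1.3469^0.4 ≈ 1.1265, c* = (1−0.11)·1.1265 ≈ 1.0026.
At the golden rule the marginal product of capital equals n+g+δ: 0.4·k^(0.4−1) = 0.092. Solving, k_gold = (0.4/0.092)^(1/0.6) ≈ 11.5821.
y_gold = 11.5821^0.4 ≈ 2.6639, c_gold = y_gold − 0.092·k_gold ≈ 1.5983.
Gain: Δc = 1.5983 − 1.0026 ≈ 0.5957.

Δc ≈ 0.60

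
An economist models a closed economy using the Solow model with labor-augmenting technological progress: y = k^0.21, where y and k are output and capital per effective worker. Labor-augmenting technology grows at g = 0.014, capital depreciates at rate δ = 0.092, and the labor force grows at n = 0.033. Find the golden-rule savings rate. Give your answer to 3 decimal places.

The effective depreciation rate is n + g + δ = 0.033 + 0.014 + 0.092 = 0.139.
At the golden rule MPK = n+g+δ, and in any Cobb-Douglas steady state s = (n+g+δ)·k/y = MPK·k/y = capital's share 0.21.

s_gold = 0.210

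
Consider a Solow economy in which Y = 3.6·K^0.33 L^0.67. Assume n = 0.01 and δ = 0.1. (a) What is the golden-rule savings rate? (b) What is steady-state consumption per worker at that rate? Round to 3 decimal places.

(a) s_gold = 0.330; (b) c_gold ≈ 7.787

Capital per worker breaks even when investment replaces (n + δ)·k; here n + δ = 0.11.
For Cobb-Douglas, s_gold equals capital's share: s_gold = 0.33.
At the golden rule the marginal product of capital equals n+δ: 0.33·3.6·k^(0.33−1) = 0.11. Solving, k_gold = (0.33·3.6/0.11)^(1/0.67) ≈ 34.8677.
y_gold = 3.6·34.8677^0.33 ≈ 11.6226; c_gold = (1−0.33)·y_gold ≈ 7.7871.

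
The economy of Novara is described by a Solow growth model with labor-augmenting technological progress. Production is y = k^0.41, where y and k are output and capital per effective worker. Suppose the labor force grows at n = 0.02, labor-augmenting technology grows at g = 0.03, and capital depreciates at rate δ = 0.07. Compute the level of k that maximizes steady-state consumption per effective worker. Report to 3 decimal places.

k_gold ≈ 8.024

Capital per effective worker breaks even when investment replaces (n + g + δ)·k; here n + g + δ = 0.12.
Maximizing c = f(k) − (n+g+δ)·k gives f'(k) = n+g+δ, i.e. 0.41·k^(0.41−1) = 0.12, so k_gold = (0.41/0.12)^(1/0.59) ≈ 8.0244.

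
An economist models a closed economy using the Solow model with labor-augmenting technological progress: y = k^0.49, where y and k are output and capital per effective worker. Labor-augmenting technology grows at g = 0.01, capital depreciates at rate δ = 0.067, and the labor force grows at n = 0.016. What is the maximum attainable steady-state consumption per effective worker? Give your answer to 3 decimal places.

c_gold ≈ 2.518

Capital per effective worker breaks even when investment replaces (n + g + δ)·k; here n + g + δ = 0.093.
Setting f'(k) = n+g+δ gives 0.49·k^(0.49−1) = 0.093, hence k_gold = (0.49/0.093)^(1/0.51) ≈ 26.0090.
y_gold = 26.0090^0.49 ≈ 4.9364.
c_gold = y_gold − (n+g+δ)·k_gold = 4.9364 − 0.093·26.0090 ≈ 2.5176.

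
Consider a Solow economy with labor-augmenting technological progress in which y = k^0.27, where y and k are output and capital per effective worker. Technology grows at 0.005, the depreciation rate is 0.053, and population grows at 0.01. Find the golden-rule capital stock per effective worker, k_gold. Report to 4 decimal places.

k_gold ≈ 6.6122

The effective depreciation rate is n + g + δ = 0.01 + 0.005 + 0.053 = 0.068.
Golden rule sets MPK = n+g+δ: 0.27·k^(0.27−1) = 0.068, so k_gold = (0.27/0.068)^(1/0.73) ≈ 6.6122.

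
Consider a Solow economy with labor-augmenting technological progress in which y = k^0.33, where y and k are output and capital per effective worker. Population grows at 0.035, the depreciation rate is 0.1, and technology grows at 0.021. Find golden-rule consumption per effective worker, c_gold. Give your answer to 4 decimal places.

Capital per effective worker breaks even when investment replaces (n + g + δ)·k; here n + g + δ = 0.156.
Golden rule sets MPK = n+g+δ: 0.33·k^(0.33−1) = 0.156, so k_gold = (0.33/0.156)^(1/0.67) ≈ 3.0595.
y_gold = 3.0595^0.33 ≈ 1.4463.
c_gold = y_gold − (n+g+δ)·k_gold = 1.4463 − 0.156·3.0595 ≈ 0.9690.

c_gold ≈ 0.9690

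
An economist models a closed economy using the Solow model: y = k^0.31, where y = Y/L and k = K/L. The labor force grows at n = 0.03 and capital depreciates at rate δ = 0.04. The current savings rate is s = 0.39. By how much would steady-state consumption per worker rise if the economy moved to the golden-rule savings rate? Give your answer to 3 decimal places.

The effective depreciation rate is n + δ = 0.03 + 0.04 = 0.07.
Current steady state (s = 0.39): k* = (0.39/0.07)^(1/0.69) ≈ 12.0534, y* = 12.0534^0.31 ≈ 2.1634, c* = (1−0.39)·2.1634 ≈ 1.3197.
At the golden rule the marginal product of capital equals n+δ: 0.31·k^(0.31−1) = 0.07. Solving, k_gold = (0.31/0.07)^(1/0.69) ≈ 8.6420.
y_gold = 8.6420^0.31 ≈ 1.9514, c_gold = y_gold − 0.07·k_gold ≈ 1.3465.
Gain: Δc = 1.3465 − 1.3197 ≈ 0.0268.

Δc ≈ 0.027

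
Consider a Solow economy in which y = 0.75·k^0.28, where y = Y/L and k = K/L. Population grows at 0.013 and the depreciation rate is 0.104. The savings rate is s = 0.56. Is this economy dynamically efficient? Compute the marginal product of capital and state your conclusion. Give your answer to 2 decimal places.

dynamically inefficient; MPK ≈ 0.06

The effective depreciation rate is n + δ = 0.013 + 0.104 = 0.117.
Steady-state k*: s·A·k^0.28 = 0.117·k gives k* = (0.56·0.75/0.117)^(1/0.72) ≈ 5.9009.
MPK = 0.28·0.75·5.9009^(-0.72) ≈ 0.0585.
MPK < n+δ = 0.117, so the economy is dynamically inefficient (over-saving).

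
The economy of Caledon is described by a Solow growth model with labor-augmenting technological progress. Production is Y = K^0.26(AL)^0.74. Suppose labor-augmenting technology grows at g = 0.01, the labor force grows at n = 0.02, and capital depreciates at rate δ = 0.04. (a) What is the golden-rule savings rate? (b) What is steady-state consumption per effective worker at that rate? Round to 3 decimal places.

(a) s_gold = 0.260; (b) c_gold ≈ 1.173

The effective depreciation rate is n + g + δ = 0.02 + 0.01 + 0.04 = 0.07.
For Cobb-Douglas, s_gold equals capital's share: s_gold = 0.26.
Golden rule sets MPK = n+g+δ: 0.26·k^(0.26−1) = 0.07, so k_gold = (0.26/0.07)^(1/0.74) ≈ 5.8898.
y_gold = 5.8898^0.26 ≈ 1.5857; c_gold = (1−0.26)·y_gold ≈ 1.1734.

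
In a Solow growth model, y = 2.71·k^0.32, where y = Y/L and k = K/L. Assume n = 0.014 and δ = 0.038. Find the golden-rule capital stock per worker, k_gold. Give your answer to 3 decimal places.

k_gold ≈ 62.694

The effective depreciation rate is n + δ = 0.014 + 0.038 = 0.052.
Golden rule sets MPK = n+δ: 0.32·2.71·k^(0.32−1) = 0.052, so k_gold = (0.32·2.71/0.052)^(1/0.68) ≈ 62.6945.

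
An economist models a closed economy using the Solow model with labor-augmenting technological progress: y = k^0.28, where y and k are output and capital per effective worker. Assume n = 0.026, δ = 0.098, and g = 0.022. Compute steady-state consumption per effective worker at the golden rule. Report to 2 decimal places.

Capital per effective worker breaks even when investment replaces (n + g + δ)·k; here n + g + δ = 0.146.
At the golden rule the marginal product of capital equals n+g+δ: 0.28·k^(0.28−1) = 0.146. Solving, k_gold = (0.28/0.146)^(1/0.72) ≈ 2.4705.
y_gold = 2.4705^0.28 ≈ 1.2882.
c_gold = y_gold − (n+g+δ)·k_gold = 1.2882 − 0.146·2.4705 ≈ 0.9275.

c_gold ≈ 0.93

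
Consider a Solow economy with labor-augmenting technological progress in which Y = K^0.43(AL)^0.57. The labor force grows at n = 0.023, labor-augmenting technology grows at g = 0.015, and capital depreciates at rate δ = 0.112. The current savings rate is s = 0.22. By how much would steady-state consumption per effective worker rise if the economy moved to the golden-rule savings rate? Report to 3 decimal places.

n + g + δ = 0.023 + 0.015 + 0.112 = 0.15.
Current steady state (s = 0.22): k* = (0.22/0.15)^(1/0.57) ≈ 1.9580, y* = 1.9580^0.43 ≈ 1.3350, c* = (1−0.22)·1.3350 ≈ 1.0413.
Setting f'(k) = n+g+δ gives 0.43·k^(0.43−1) = 0.15, hence k_gold = (0.43/0.15)^(1/0.57) ≈ 6.3448.
y_gold = 6.3448^0.43 ≈ 2.2133, c_gold = y_gold − 0.15·k_gold ≈ 1.2616.
Gain: Δc = 1.2616 − 1.0413 ≈ 0.2203.

Δc ≈ 0.220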